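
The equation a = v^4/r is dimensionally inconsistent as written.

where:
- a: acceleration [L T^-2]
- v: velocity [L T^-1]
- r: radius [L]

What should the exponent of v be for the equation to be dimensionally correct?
The exponent of v should be 2: a = v^2/r

The LHS a has dimensions [L T^-2]; v has dimensions [L T^-1].
As written, the RHS v^4/r (exponent 4 on v) has dimensions [L^3 T^-4], which does not match.
With exponent 2, the RHS v^2/r has dimensions [L T^-2], matching the LHS.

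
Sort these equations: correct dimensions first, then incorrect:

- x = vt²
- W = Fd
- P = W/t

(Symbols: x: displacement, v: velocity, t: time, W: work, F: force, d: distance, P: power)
Dimensionally correct: W = Fd, P = W/t
Dimensionally incorrect: x = vt²
Ordered (correct first, then incorrect): W = Fd, P = W/t, x = vt²

- x = vt²: LHS [L], RHS [L T] → incorrect ✗
- W = Fd: LHS [L^2 M T^-2], RHS [L^2 M T^-2] → correct ✓
- P = W/t: LHS [L^2 M T^-3], RHS [L^2 M T^-3] → correct ✓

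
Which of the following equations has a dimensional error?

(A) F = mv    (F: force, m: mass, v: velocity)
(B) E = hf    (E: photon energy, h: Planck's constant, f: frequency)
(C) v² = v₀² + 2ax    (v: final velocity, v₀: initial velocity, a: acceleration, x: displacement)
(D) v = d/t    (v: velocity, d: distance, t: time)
(A) F = mv

The equation (A) F = mv is dimensionally incorrect.

LHS (F): [L M T^-2]
RHS (mv): [L M T^-1] ✗

The dimensions do not match. The other three equations balance.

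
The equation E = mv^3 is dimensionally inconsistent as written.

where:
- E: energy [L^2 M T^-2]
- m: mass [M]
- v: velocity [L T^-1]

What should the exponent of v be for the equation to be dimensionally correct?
The exponent of v should be 2: E = mv^2

The LHS E has dimensions [L^2 M T^-2]; v has dimensions [L T^-1].
As written, the RHS mv^3 (exponent 3 on v) has dimensions [L^3 M T^-3], which does not match.
With exponent 2, the RHS mv^2 has dimensions [L^2 M T^-2], matching the LHS.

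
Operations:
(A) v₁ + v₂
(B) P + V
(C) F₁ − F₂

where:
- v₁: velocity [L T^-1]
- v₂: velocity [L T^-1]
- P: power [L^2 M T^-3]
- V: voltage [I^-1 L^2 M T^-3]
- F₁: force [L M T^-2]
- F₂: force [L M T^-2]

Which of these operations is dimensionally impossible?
(B) P + V

(A) v₁ + v₂: v₁ [L T^-1] and v₂ [L T^-1] — same dimensions ✓
(B) P + V: P [L^2 M T^-3] and V [I^-1 L^2 M T^-3] — different dimensions cannot be added/subtracted ✗
(C) F₁ − F₂: F₁ [L M T^-2] and F₂ [L M T^-2] — same dimensions ✓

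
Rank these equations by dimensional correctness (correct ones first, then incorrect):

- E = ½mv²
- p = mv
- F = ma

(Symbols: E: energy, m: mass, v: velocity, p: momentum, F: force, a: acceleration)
Dimensionally correct: E = ½mv², p = mv, F = ma
Dimensionally incorrect: none
Ordered (correct first, then incorrect): E = ½mv², p = mv, F = ma

- E = ½mv²: LHS [L^2 M T^-2], RHS [L^2 M T^-2] → correct ✓
- p = mv: LHS [L M T^-1], RHS [L M T^-1] → correct ✓
- F = ma: LHS [L M T^-2], RHS [L M T^-2] → correct ✓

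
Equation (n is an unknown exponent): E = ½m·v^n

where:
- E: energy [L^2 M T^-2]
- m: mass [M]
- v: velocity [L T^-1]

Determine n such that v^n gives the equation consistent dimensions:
n = 2

E has dimensions [L^2 M T^-2]; v has dimensions [L T^-1].
The rest of the RHS has dimensions [M], so v^n must supply [L^2 T^-2].
With n = 2: ½m·v^2 has dimensions [L^2 M T^-2], matching the LHS ✓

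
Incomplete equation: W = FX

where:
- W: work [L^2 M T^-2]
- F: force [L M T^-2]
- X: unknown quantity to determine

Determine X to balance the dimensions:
X = d (distance), dimensions [L]

W has dimensions [L^2 M T^-2]; the rest of the RHS (F) has dimensions [L M T^-2].
So X must have dimensions [L] — X = d (distance).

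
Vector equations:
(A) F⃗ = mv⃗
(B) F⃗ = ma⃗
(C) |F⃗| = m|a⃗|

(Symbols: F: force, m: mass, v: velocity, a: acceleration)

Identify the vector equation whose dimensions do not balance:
(A) F⃗ = mv⃗

(A) F⃗ = mv⃗: LHS [L M T^-2], RHS [L M T^-1] ✗ — mass times velocity is momentum, not force; should be ma⃗
(B) F⃗ = ma⃗: LHS [L M T^-2], RHS [L M T^-2] ✓ — Force and acceleration are vectors, mass is a scalar
(C) |F⃗| = m|a⃗|: LHS [L M T^-2], RHS [L M T^-2] ✓ — magnitudes of vectors are scalars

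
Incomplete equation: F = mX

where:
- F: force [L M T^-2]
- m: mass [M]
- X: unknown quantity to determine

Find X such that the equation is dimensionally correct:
X = a (acceleration), dimensions [L T^-2]

F has dimensions [L M T^-2]; the rest of the RHS (m) has dimensions [M].
So X must have dimensions [L T^-2] — X = a (acceleration).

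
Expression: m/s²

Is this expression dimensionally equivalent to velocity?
No

The expression m/s² has dimensions [L T^-2], but velocity has dimensions [L T^-1].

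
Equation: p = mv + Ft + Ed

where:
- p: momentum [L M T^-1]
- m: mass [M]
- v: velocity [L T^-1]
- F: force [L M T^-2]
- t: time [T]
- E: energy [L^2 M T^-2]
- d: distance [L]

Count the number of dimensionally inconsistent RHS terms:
1

LHS p: [L M T^-1]
- mv: [L M T^-1] ✓
- Ft: [L M T^-1] ✓
- Ed: [L^3 M T^-2] ✗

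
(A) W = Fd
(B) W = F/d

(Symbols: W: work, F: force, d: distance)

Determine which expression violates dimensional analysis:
(B)

(A) W = Fd: LHS [L^2 M T^-2], RHS [L^2 M T^-2] ✓
(B) W = F/d: LHS [L^2 M T^-2], RHS [M T^-2] ✗

Expression (B) W = F/d is dimensionally incorrect.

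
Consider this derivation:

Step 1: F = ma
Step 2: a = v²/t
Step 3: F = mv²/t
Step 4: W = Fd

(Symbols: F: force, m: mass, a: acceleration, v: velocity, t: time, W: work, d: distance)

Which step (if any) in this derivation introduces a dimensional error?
Step 2

Step 1: F = ma → LHS [L M T^-2], RHS [L M T^-2] ✓
Step 2: a = v²/t → LHS [L T^-2], RHS [L^2 T^-3] ✗

The first dimensional inconsistency appears in step 2: a = v²/t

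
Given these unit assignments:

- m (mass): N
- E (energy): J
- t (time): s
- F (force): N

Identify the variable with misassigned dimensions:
m

The variable m (mass) should have units kg, not N.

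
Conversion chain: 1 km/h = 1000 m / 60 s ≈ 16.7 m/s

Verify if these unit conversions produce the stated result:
The chain is incorrect (it contains an error).

Incorrect: 1 h = 3600 s, not 60 s (1 km/h ≈ 0.278 m/s)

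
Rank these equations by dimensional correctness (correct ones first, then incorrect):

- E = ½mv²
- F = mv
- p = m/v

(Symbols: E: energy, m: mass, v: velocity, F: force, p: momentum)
Dimensionally correct: E = ½mv²
Dimensionally incorrect: F = mv, p = m/v
Ordered (correct first, then incorrect): E = ½mv², F = mv, p = m/v

- E = ½mv²: LHS [L^2 M T^-2], RHS [L^2 M T^-2] → correct ✓
- F = mv: LHS [L M T^-2], RHS [L M T^-1] → incorrect ✗
- p = m/v: LHS [L M T^-1], RHS [L^-1 M T] → incorrect ✗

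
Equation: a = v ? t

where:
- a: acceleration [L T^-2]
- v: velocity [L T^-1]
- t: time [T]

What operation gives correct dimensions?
division (÷): a = v ÷ t

a [L T^-2]; v [L T^-1]; t [T].
v × t → [L] ✗
v ÷ t → [L T^-2] ✓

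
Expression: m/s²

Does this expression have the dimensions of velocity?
No

The expression m/s² has dimensions [L T^-2], but velocity has dimensions [L T^-1].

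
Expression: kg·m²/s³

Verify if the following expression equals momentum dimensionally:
No

The expression kg·m²/s³ has dimensions [L^2 M T^-3], but momentum has dimensions [L M T^-1].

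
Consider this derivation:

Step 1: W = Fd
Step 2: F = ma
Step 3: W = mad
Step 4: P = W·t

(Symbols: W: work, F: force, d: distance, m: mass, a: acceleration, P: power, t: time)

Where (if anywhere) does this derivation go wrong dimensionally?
Step 4

Step 1: W = Fd → LHS [L^2 M T^-2], RHS [L^2 M T^-2] ✓
Step 2: F = ma → LHS [L M T^-2], RHS [L M T^-2] ✓
Step 3: W = mad → LHS [L^2 M T^-2], RHS [L^2 M T^-2] ✓
Step 4: P = W·t → LHS [L^2 M T^-3], RHS [L^2 M T^-1] ✗

The first dimensional inconsistency appears in step 4: P = W·t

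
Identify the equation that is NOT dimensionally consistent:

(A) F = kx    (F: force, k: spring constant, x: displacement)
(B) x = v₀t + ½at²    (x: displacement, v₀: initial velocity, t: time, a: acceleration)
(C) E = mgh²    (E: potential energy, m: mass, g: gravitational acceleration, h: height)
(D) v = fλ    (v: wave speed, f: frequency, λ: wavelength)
(C) E = mgh²

The equation (C) E = mgh² is dimensionally incorrect.

LHS (E): [L^2 M T^-2]
RHS (mgh²): [L^3 M T^-2] ✗

The dimensions do not match. The other three equations balance.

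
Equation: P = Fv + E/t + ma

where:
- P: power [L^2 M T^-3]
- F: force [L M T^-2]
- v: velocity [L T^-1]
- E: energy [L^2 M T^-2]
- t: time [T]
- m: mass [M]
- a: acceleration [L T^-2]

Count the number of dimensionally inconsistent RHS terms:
1

LHS P: [L^2 M T^-3]
- Fv: [L^2 M T^-3] ✓
- E/t: [L^2 M T^-3] ✓
- ma: [L M T^-2] ✗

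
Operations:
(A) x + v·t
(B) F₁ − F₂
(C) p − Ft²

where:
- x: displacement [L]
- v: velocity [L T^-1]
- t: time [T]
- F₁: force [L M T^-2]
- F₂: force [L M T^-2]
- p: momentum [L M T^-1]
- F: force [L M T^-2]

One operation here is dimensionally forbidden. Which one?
(C) p − Ft²

(A) x + v·t: x [L] and v·t [L] — same dimensions ✓
(B) F₁ − F₂: F₁ [L M T^-2] and F₂ [L M T^-2] — same dimensions ✓
(C) p − Ft²: p [L M T^-1] and Ft² [L M] — different dimensions cannot be added/subtracted ✗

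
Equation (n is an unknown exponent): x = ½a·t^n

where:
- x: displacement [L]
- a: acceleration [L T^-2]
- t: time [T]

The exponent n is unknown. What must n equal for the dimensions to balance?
n = 2

x has dimensions [L]; t has dimensions [T].
The rest of the RHS has dimensions [L T^-2], so t^n must supply [T^2].
With n = 2: ½a·t^2 has dimensions [L], matching the LHS ✓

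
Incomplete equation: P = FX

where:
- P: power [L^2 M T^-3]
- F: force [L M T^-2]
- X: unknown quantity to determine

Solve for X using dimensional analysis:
X = v (velocity), dimensions [L T^-1]

P has dimensions [L^2 M T^-3]; the rest of the RHS (F) has dimensions [L M T^-2].
So X must have dimensions [L T^-1] — X = v (velocity).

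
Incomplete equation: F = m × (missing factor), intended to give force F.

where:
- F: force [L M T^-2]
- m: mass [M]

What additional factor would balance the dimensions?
a (acceleration), dimensions [L T^-2]

F has dimensions [L M T^-2] and m has dimensions [M].
The missing factor must have dimensions [L M T^-2] / [M] = [L T^-2], i.e. acceleration (a).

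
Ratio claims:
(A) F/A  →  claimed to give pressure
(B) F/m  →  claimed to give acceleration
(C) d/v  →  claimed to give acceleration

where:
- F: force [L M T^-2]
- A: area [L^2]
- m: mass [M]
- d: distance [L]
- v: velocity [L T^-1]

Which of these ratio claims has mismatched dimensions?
(C) d/v does not give acceleration

(A) F/A: [L^-1 M T^-2] = pressure [L^-1 M T^-2] ✓
(B) F/m: [L T^-2] = acceleration [L T^-2] ✓
(C) d/v: [T] ≠ acceleration [L T^-2] ✗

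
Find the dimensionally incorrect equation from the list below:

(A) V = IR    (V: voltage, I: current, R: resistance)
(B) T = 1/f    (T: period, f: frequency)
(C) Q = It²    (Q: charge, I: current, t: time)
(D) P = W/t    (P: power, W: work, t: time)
(C) Q = It²

The equation (C) Q = It² is dimensionally incorrect.

LHS (Q): [I T]
RHS (It²): [I T^2] ✗

The dimensions do not match. The other three equations balance.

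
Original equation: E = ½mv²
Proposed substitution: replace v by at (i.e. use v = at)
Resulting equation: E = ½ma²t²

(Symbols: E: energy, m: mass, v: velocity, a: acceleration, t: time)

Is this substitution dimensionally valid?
Yes

[v] = [L T^-1] and [at] = [L T^-1]. These match, so the substitution replaces a quantity by one of the same dimensions and the result E = ½ma²t² has LHS [L^2 M T^-2] vs RHS [L^2 M T^-2] — still consistent.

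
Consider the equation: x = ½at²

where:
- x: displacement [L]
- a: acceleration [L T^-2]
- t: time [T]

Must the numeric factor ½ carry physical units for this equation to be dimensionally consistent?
No

x has dimensions [L] and at² already has dimensions [L], so the equation balances without ½ contributing any dimensions. ½ is a pure (dimensionless) number; changing or removing it would not affect dimensional consistency.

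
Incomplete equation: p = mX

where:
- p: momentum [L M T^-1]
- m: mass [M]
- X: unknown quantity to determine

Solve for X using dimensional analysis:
X = v (velocity), dimensions [L T^-1]

p has dimensions [L M T^-1]; the rest of the RHS (m) has dimensions [M].
So X must have dimensions [L T^-1] — X = v (velocity).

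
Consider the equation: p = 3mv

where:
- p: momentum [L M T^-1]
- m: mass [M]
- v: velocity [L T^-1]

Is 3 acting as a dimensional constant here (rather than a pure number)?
No

p has dimensions [L M T^-1] and mv already has dimensions [L M T^-1], so the equation balances without 3 contributing any dimensions. 3 is a pure (dimensionless) number; changing or removing it would not affect dimensional consistency.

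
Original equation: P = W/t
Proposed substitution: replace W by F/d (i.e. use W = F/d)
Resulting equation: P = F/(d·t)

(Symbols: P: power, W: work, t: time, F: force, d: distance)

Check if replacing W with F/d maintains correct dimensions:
No

[W] = [L^2 M T^-2] and [F/d] = [M T^-2]. These differ, so the substitution replaces a quantity by one of different dimensions and the result P = F/(d·t) has LHS [L^2 M T^-3] vs RHS [M T^-3] — inconsistent.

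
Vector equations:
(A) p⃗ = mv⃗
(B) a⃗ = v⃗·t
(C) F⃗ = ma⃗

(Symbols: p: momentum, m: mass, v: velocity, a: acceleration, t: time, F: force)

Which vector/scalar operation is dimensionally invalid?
(B) a⃗ = v⃗·t

(A) p⃗ = mv⃗: LHS [L M T^-1], RHS [L M T^-1] ✓ — mass (scalar) times velocity (vector)
(B) a⃗ = v⃗·t: LHS [L T^-2], RHS [L] ✗ — acceleration is velocity per time; should be v⃗/t
(C) F⃗ = ma⃗: LHS [L M T^-2], RHS [L M T^-2] ✓ — Force and acceleration are vectors, mass is a scalar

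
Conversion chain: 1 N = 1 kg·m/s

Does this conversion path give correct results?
The chain is incorrect (it contains an error).

Incorrect: Newton is kg·m/s², not kg·m/s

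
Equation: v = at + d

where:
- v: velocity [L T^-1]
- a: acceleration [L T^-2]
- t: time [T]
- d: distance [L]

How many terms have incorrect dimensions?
1

LHS v: [L T^-1]
- at: [L T^-1] ✓
- d: [L] ✗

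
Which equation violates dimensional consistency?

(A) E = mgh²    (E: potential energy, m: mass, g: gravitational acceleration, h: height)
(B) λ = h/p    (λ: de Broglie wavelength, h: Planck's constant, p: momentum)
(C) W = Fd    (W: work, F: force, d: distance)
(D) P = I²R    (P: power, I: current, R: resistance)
(A) E = mgh²

The equation (A) E = mgh² is dimensionally incorrect.

LHS (E): [L^2 M T^-2]
RHS (mgh²): [L^3 M T^-2] ✗

The dimensions do not match. The other three equations balance.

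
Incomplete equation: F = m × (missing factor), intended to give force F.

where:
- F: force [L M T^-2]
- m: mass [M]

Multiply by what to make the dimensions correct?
a (acceleration), dimensions [L T^-2]

F has dimensions [L M T^-2] and m has dimensions [M].
The missing factor must have dimensions [L M T^-2] / [M] = [L T^-2], i.e. acceleration (a).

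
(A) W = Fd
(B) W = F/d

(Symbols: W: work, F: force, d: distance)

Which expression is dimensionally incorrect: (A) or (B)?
(B)

(A) W = Fd: LHS [L^2 M T^-2], RHS [L^2 M T^-2] ✓
(B) W = F/d: LHS [L^2 M T^-2], RHS [M T^-2] ✗

Expression (B) W = F/d is dimensionally incorrect.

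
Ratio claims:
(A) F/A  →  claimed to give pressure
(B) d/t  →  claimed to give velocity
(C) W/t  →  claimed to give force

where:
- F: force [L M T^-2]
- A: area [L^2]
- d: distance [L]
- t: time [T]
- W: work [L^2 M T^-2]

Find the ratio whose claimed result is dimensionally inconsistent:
(C) W/t does not give force

(A) F/A: [L^-1 M T^-2] = pressure [L^-1 M T^-2] ✓
(B) d/t: [L T^-1] = velocity [L T^-1] ✓
(C) W/t: [L^2 M T^-3] ≠ force [L M T^-2] ✗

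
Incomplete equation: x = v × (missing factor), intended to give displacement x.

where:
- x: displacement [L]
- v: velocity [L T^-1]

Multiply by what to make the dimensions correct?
t (time), dimensions [T]

x has dimensions [L] and v has dimensions [L T^-1].
The missing factor must have dimensions [L] / [L T^-1] = [T], i.e. time (t).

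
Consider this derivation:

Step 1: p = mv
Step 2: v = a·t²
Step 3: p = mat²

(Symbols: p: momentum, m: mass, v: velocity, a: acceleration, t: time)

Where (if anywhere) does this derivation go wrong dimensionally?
Step 2

Step 1: p = mv → LHS [L M T^-1], RHS [L M T^-1] ✓
Step 2: v = a·t² → LHS [L T^-1], RHS [L] ✗

The first dimensional inconsistency appears in step 2: v = a·t²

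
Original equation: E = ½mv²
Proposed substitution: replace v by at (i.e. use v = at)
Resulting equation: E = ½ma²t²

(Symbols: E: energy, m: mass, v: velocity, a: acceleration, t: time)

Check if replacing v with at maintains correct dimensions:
Yes

[v] = [L T^-1] and [at] = [L T^-1]. These match, so the substitution replaces a quantity by one of the same dimensions and the result E = ½ma²t² has LHS [L^2 M T^-2] vs RHS [L^2 M T^-2] — still consistent.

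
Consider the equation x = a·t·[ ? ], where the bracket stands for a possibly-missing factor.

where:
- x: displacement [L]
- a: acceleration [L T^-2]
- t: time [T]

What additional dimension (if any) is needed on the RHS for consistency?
[T] — time (e.g. t)

x has dimensions [L]; a·t has dimensions [L T^-1].
The bracketed factor must supply [L] / [L T^-1] = [T].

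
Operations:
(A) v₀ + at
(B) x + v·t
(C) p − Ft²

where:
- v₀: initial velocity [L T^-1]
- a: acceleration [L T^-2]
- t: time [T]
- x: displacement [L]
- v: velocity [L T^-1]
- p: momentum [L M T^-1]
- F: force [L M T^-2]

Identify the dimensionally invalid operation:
(C) p − Ft²

(A) v₀ + at: v₀ [L T^-1] and at [L T^-1] — same dimensions ✓
(B) x + v·t: x [L] and v·t [L] — same dimensions ✓
(C) p − Ft²: p [L M T^-1] and Ft² [L M] — different dimensions cannot be added/subtracted ✗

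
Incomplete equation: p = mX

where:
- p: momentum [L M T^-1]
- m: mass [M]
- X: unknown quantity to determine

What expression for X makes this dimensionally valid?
X = v (velocity), dimensions [L T^-1]

p has dimensions [L M T^-1]; the rest of the RHS (m) has dimensions [M].
So X must have dimensions [L T^-1] — X = v (velocity).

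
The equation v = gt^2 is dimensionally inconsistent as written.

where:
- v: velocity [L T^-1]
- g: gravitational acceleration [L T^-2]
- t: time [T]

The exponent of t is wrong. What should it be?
The exponent of t should be 1: v = gt

The LHS v has dimensions [L T^-1]; t has dimensions [T].
As written, the RHS gt^2 (exponent 2 on t) has dimensions [L], which does not match.
With exponent 1, the RHS gt has dimensions [L T^-1], matching the LHS.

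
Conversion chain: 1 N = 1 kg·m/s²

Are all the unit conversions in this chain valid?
The chain is correct (no errors).

Correct: Newton is defined as kg·m/s²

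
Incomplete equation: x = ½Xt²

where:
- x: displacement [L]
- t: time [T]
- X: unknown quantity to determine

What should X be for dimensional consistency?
X = a (acceleration), dimensions [L T^-2]

x has dimensions [L]; the rest of the RHS (½ t²) has dimensions [T^2].
So X must have dimensions [L T^-2] — X = a (acceleration).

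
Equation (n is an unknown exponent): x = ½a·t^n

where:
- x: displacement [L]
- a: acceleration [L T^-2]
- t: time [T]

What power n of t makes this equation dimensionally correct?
n = 2

x has dimensions [L]; t has dimensions [T].
The rest of the RHS has dimensions [L T^-2], so t^n must supply [T^2].
With n = 2: ½a·t^2 has dimensions [L], matching the LHS ✓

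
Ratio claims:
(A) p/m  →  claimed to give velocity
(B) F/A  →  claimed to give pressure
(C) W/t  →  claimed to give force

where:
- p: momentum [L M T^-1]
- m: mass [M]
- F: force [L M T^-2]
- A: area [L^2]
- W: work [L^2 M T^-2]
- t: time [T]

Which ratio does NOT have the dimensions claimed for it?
(C) W/t does not give force

(A) p/m: [L T^-1] = velocity [L T^-1] ✓
(B) F/A: [L^-1 M T^-2] = pressure [L^-1 M T^-2] ✓
(C) W/t: [L^2 M T^-3] ≠ force [L M T^-2] ✗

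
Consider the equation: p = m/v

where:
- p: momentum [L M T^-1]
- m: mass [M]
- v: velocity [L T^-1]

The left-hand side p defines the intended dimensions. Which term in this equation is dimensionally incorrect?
The right-hand side term m/v

p has dimensions [L M T^-1], but m/v has dimensions [L^-1 M T], so the term m/v is dimensionally wrong for p.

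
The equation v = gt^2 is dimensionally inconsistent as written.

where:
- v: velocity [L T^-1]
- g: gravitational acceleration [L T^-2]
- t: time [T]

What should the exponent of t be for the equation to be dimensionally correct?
The exponent of t should be 1: v = gt

The LHS v has dimensions [L T^-1]; t has dimensions [T].
As written, the RHS gt^2 (exponent 2 on t) has dimensions [L], which does not match.
With exponent 1, the RHS gt has dimensions [L T^-1], matching the LHS.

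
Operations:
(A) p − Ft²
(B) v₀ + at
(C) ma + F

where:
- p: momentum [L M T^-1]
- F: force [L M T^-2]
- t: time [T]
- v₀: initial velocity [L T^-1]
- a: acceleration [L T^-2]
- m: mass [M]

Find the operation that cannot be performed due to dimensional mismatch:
(A) p − Ft²

(A) p − Ft²: p [L M T^-1] and Ft² [L M] — different dimensions cannot be added/subtracted ✗
(B) v₀ + at: v₀ [L T^-1] and at [L T^-1] — same dimensions ✓
(C) ma + F: ma [L M T^-2] and F [L M T^-2] — same dimensions ✓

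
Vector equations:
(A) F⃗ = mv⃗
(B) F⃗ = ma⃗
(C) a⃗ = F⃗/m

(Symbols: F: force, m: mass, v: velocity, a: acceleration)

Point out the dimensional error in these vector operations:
(A) F⃗ = mv⃗

(A) F⃗ = mv⃗: LHS [L M T^-2], RHS [L M T^-1] ✗ — mass times velocity is momentum, not force; should be ma⃗
(B) F⃗ = ma⃗: LHS [L M T^-2], RHS [L M T^-2] ✓ — Force and acceleration are vectors, mass is a scalar
(C) a⃗ = F⃗/m: LHS [L T^-2], RHS [L T^-2] ✓ — force (vector) divided by mass (scalar)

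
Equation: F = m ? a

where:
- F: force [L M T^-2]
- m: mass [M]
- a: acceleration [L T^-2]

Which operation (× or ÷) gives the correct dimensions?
multiplication (×): F = m × a

F [L M T^-2]; m [M]; a [L T^-2].
m × a → [L M T^-2] ✓
m ÷ a → [L^-1 M T^2] ✗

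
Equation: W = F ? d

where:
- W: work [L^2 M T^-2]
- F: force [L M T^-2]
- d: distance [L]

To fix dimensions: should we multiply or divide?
multiplication (×): W = F × d

W [L^2 M T^-2]; F [L M T^-2]; d [L].
F × d → [L^2 M T^-2] ✓
F ÷ d → [M T^-2] ✗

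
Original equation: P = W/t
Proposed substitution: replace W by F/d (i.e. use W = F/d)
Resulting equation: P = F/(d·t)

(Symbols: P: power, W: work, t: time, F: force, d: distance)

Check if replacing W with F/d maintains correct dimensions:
No

[W] = [L^2 M T^-2] and [F/d] = [M T^-2]. These differ, so the substitution replaces a quantity by one of different dimensions and the result P = F/(d·t) has LHS [L^2 M T^-3] vs RHS [M T^-3] — inconsistent.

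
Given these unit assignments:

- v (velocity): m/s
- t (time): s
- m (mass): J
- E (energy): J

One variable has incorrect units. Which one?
m

The variable m (mass) should have units kg, not J.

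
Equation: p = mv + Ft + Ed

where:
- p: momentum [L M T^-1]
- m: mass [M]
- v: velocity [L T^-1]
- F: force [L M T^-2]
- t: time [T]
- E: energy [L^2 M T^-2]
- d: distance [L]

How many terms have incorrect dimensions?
1

LHS p: [L M T^-1]
- mv: [L M T^-1] ✓
- Ft: [L M T^-1] ✓
- Ed: [L^3 M T^-2] ✗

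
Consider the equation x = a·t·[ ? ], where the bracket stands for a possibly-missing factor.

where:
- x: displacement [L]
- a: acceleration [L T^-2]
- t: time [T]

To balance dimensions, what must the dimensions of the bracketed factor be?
[T] — time (e.g. t)

x has dimensions [L]; a·t has dimensions [L T^-1].
The bracketed factor must supply [L] / [L T^-1] = [T].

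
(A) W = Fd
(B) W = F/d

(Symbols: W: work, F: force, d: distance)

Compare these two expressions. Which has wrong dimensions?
(B)

(A) W = Fd: LHS [L^2 M T^-2], RHS [L^2 M T^-2] ✓
(B) W = F/d: LHS [L^2 M T^-2], RHS [M T^-2] ✗

Expression (B) W = F/d is dimensionally incorrect.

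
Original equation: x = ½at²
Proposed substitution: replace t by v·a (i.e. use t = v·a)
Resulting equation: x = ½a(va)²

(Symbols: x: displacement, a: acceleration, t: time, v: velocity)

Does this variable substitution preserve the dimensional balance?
No

[t] = [T] and [v·a] = [L^2 T^-3]. These differ, so the substitution replaces a quantity by one of different dimensions and the result x = ½a(va)² has LHS [L] vs RHS [L^5 T^-8] — inconsistent.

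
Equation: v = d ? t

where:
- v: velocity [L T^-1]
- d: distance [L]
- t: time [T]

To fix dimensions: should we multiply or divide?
division (÷): v = d ÷ t

v [L T^-1]; d [L]; t [T].
d × t → [L T] ✗
d ÷ t → [L T^-1] ✓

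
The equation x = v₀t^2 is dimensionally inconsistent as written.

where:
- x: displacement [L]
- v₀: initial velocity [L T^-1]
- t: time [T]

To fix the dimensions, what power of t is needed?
The exponent of t should be 1: x = v₀t

The LHS x has dimensions [L]; t has dimensions [T].
As written, the RHS v₀t^2 (exponent 2 on t) has dimensions [L T], which does not match.
With exponent 1, the RHS v₀t has dimensions [L], matching the LHS.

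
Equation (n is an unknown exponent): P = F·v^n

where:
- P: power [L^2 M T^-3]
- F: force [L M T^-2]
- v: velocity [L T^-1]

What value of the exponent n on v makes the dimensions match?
n = 1

P has dimensions [L^2 M T^-3]; v has dimensions [L T^-1].
The rest of the RHS has dimensions [L M T^-2], so v^n must supply [L T^-1].
With n = 1: F·v^1 has dimensions [L^2 M T^-3], matching the LHS ✓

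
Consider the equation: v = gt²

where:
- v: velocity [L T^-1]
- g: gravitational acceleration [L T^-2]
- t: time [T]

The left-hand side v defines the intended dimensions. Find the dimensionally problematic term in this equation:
The right-hand side term gt²

v has dimensions [L T^-1], but gt² has dimensions [L], so the term gt² is dimensionally wrong for v.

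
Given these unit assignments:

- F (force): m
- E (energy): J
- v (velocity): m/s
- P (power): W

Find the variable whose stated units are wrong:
F

The variable F (force) should have units N, not m.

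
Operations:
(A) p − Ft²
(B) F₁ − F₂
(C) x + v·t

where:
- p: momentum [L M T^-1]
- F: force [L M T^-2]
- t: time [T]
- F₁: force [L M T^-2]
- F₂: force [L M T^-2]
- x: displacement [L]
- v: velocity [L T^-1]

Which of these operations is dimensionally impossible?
(A) p − Ft²

(A) p − Ft²: p [L M T^-1] and Ft² [L M] — different dimensions cannot be added/subtracted ✗
(B) F₁ − F₂: F₁ [L M T^-2] and F₂ [L M T^-2] — same dimensions ✓
(C) x + v·t: x [L] and v·t [L] — same dimensions ✓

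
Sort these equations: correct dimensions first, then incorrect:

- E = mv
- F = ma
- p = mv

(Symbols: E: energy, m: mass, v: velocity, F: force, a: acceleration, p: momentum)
Dimensionally correct: F = ma, p = mv
Dimensionally incorrect: E = mv
Ordered (correct first, then incorrect): F = ma, p = mv, E = mv

- E = mv: LHS [L^2 M T^-2], RHS [L M T^-1] → incorrect ✗
- F = ma: LHS [L M T^-2], RHS [L M T^-2] → correct ✓
- p = mv: LHS [L M T^-1], RHS [L M T^-1] → correct ✓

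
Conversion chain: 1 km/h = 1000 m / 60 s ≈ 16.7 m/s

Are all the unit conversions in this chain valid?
The chain is incorrect (it contains an error).

Incorrect: 1 h = 3600 s, not 60 s (1 km/h ≈ 0.278 m/s)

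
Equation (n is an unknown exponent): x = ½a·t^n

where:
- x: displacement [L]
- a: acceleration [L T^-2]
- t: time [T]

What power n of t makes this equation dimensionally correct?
n = 2

x has dimensions [L]; t has dimensions [T].
The rest of the RHS has dimensions [L T^-2], so t^n must supply [T^2].
With n = 2: ½a·t^2 has dimensions [L], matching the LHS ✓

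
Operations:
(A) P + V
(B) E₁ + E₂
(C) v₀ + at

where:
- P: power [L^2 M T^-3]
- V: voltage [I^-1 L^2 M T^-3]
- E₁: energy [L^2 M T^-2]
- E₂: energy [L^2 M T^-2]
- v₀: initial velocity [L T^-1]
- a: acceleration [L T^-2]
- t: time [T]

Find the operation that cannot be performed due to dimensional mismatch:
(A) P + V

(A) P + V: P [L^2 M T^-3] and V [I^-1 L^2 M T^-3] — different dimensions cannot be added/subtracted ✗
(B) E₁ + E₂: E₁ [L^2 M T^-2] and E₂ [L^2 M T^-2] — same dimensions ✓
(C) v₀ + at: v₀ [L T^-1] and at [L T^-1] — same dimensions ✓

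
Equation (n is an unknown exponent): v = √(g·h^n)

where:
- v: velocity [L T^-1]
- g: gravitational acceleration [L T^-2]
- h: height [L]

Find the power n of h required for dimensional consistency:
n = 1

v has dimensions [L T^-1]; h has dimensions [L].
With n = 1: √(g·h^1) has dimensions [L T^-1], matching the LHS ✓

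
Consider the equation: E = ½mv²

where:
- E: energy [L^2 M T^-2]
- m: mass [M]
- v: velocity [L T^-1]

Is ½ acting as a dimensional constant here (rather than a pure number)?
No

E has dimensions [L^2 M T^-2] and mv² already has dimensions [L^2 M T^-2], so the equation balances without ½ contributing any dimensions. ½ is a pure (dimensionless) number; changing or removing it would not affect dimensional consistency.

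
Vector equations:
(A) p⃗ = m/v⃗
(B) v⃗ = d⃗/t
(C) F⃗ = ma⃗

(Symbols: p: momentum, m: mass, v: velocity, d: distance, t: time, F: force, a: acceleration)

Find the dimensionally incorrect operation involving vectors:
(A) p⃗ = m/v⃗

(A) p⃗ = m/v⃗: LHS [L M T^-1], RHS [L^-1 M T] ✗ — momentum is mass times velocity; should be mv⃗ (and division by a vector is undefined)
(B) v⃗ = d⃗/t: LHS [L T^-1], RHS [L T^-1] ✓ — displacement (vector) divided by time (scalar)
(C) F⃗ = ma⃗: LHS [L M T^-2], RHS [L M T^-2] ✓ — Force and acceleration are vectors, mass is a scalar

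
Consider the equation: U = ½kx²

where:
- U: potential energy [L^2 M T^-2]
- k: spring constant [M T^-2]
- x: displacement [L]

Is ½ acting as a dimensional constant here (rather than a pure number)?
No

U has dimensions [L^2 M T^-2] and kx² already has dimensions [L^2 M T^-2], so the equation balances without ½ contributing any dimensions. ½ is a pure (dimensionless) number; changing or removing it would not affect dimensional consistency.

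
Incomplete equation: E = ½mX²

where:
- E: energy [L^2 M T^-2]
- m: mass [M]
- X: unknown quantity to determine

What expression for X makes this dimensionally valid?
X = v (velocity), dimensions [L T^-1]

E has dimensions [L^2 M T^-2]; the rest of the RHS (½m) has dimensions [M].
So X² must have dimensions [L^2 T^-2], i.e. X has dimensions [L T^-1] — X = v (velocity).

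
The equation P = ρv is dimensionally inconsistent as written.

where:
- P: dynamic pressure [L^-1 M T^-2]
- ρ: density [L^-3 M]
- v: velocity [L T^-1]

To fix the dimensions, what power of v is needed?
The exponent of v should be 2: P = ρv^2

The LHS P has dimensions [L^-1 M T^-2]; v has dimensions [L T^-1].
As written, the RHS ρv (exponent 1 on v) has dimensions [L^-2 M T^-1], which does not match.
With exponent 2, the RHS ρv^2 has dimensions [L^-1 M T^-2], matching the LHS.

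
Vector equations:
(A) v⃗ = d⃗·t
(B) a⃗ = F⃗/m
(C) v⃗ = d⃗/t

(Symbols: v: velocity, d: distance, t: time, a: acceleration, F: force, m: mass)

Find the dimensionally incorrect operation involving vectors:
(A) v⃗ = d⃗·t

(A) v⃗ = d⃗·t: LHS [L T^-1], RHS [L T] ✗ — velocity is displacement per time; should be d⃗/t
(B) a⃗ = F⃗/m: LHS [L T^-2], RHS [L T^-2] ✓ — force (vector) divided by mass (scalar)
(C) v⃗ = d⃗/t: LHS [L T^-1], RHS [L T^-1] ✓ — displacement (vector) divided by time (scalar)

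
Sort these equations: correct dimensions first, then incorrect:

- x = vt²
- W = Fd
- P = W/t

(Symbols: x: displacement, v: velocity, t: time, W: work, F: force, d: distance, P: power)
Dimensionally correct: W = Fd, P = W/t
Dimensionally incorrect: x = vt²
Ordered (correct first, then incorrect): W = Fd, P = W/t, x = vt²

- x = vt²: LHS [L], RHS [L T] → incorrect ✗
- W = Fd: LHS [L^2 M T^-2], RHS [L^2 M T^-2] → correct ✓
- P = W/t: LHS [L^2 M T^-3], RHS [L^2 M T^-3] → correct ✓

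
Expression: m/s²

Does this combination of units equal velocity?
No

The expression m/s² has dimensions [L T^-2], but velocity has dimensions [L T^-1].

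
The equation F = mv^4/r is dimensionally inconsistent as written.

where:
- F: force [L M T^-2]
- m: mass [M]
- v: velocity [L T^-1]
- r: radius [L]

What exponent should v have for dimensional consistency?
The exponent of v should be 2: F = mv^2/r

The LHS F has dimensions [L M T^-2]; v has dimensions [L T^-1].
As written, the RHS mv^4/r (exponent 4 on v) has dimensions [L^3 M T^-4], which does not match.
With exponent 2, the RHS mv^2/r has dimensions [L M T^-2], matching the LHS.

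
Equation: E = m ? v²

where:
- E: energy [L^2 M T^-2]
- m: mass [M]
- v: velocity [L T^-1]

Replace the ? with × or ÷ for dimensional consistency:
multiplication (×): E = m × v²

E [L^2 M T^-2]; m [M]; v² [L^2 T^-2].
m × v² → [L^2 M T^-2] ✓
m ÷ v² → [L^-2 M T^2] ✗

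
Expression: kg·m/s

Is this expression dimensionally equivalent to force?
No

The expression kg·m/s has dimensions [L M T^-1], but force has dimensions [L M T^-2].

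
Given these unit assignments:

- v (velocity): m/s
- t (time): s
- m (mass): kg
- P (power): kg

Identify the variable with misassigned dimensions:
P

The variable P (power) should have units W, not kg.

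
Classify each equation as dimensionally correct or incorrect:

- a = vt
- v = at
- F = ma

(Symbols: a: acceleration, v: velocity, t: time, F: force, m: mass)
Dimensionally correct: v = at, F = ma
Dimensionally incorrect: a = vt
Ordered (correct first, then incorrect): v = at, F = ma, a = vt

- a = vt: LHS [L T^-2], RHS [L] → incorrect ✗
- v = at: LHS [L T^-1], RHS [L T^-1] → correct ✓
- F = ma: LHS [L M T^-2], RHS [L M T^-2] → correct ✓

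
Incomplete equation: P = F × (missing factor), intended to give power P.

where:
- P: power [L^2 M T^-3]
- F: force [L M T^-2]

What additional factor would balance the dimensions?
v (velocity), dimensions [L T^-1]

P has dimensions [L^2 M T^-3] and F has dimensions [L M T^-2].
The missing factor must have dimensions [L^2 M T^-3] / [L M T^-2] = [L T^-1], i.e. velocity (v).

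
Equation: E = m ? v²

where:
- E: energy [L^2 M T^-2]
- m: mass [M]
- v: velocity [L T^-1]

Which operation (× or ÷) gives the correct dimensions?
multiplication (×): E = m × v²

E [L^2 M T^-2]; m [M]; v² [L^2 T^-2].
m × v² → [L^2 M T^-2] ✓
m ÷ v² → [L^-2 M T^2] ✗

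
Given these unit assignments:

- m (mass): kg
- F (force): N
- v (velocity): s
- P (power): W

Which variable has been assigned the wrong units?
v

The variable v (velocity) should have units m/s, not s.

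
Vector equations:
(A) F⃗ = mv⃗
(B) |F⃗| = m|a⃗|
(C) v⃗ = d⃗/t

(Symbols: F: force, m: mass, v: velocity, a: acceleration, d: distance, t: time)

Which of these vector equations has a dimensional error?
(A) F⃗ = mv⃗

(A) F⃗ = mv⃗: LHS [L M T^-2], RHS [L M T^-1] ✗ — mass times velocity is momentum, not force; should be ma⃗
(B) |F⃗| = m|a⃗|: LHS [L M T^-2], RHS [L M T^-2] ✓ — magnitudes of vectors are scalars
(C) v⃗ = d⃗/t: LHS [L T^-1], RHS [L T^-1] ✓ — displacement (vector) divided by time (scalar)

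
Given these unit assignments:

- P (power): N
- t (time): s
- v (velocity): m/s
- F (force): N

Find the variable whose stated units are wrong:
P

The variable P (power) should have units W, not N.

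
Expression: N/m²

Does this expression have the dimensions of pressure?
Yes

The expression N/m² has dimensions [L^-1 M T^-2], which is exactly pressure [L^-1 M T^-2].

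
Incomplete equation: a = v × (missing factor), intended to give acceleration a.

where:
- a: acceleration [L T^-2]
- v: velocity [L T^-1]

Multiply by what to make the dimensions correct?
1/t (inverse time), dimensions [T^-1]

a has dimensions [L T^-2] and v has dimensions [L T^-1].
The missing factor must have dimensions [L T^-2] / [L T^-1] = [T^-1], i.e. inverse time (1/t).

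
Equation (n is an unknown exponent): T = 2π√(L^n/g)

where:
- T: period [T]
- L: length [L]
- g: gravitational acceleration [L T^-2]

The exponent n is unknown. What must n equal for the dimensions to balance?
n = 1

T has dimensions [T]; L has dimensions [L].
With n = 1: 2π√(L^1/g) has dimensions [T], matching the LHS ✓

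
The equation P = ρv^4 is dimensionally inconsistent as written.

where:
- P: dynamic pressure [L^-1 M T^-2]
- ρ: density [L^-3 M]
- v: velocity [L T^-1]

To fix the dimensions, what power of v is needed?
The exponent of v should be 2: P = ρv^2

The LHS P has dimensions [L^-1 M T^-2]; v has dimensions [L T^-1].
As written, the RHS ρv^4 (exponent 4 on v) has dimensions [L M T^-4], which does not match.
With exponent 2, the RHS ρv^2 has dimensions [L^-1 M T^-2], matching the LHS.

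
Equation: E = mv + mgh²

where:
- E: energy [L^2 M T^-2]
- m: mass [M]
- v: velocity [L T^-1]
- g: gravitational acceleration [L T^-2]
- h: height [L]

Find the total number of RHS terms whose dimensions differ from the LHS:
2

LHS E: [L^2 M T^-2]
- mv: [L M T^-1] ✗
- mgh²: [L^3 M T^-2] ✗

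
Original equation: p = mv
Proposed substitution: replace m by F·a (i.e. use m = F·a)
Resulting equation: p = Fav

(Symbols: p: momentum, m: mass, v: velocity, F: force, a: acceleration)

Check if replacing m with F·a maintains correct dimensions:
No

[m] = [M] and [F·a] = [L^2 M T^-4]. These differ, so the substitution replaces a quantity by one of different dimensions and the result p = Fav has LHS [L M T^-1] vs RHS [L^3 M T^-5] — inconsistent.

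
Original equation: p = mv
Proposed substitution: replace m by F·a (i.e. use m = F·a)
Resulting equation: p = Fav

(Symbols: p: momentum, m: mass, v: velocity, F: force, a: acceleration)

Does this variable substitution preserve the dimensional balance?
No

[m] = [M] and [F·a] = [L^2 M T^-4]. These differ, so the substitution replaces a quantity by one of different dimensions and the result p = Fav has LHS [L M T^-1] vs RHS [L^3 M T^-5] — inconsistent.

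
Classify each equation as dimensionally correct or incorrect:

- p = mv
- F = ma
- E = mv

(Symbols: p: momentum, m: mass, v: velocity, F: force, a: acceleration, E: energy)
Dimensionally correct: p = mv, F = ma
Dimensionally incorrect: E = mv
Ordered (correct first, then incorrect): p = mv, F = ma, E = mv

- p = mv: LHS [L M T^-1], RHS [L M T^-1] → correct ✓
- F = ma: LHS [L M T^-2], RHS [L M T^-2] → correct ✓
- E = mv: LHS [L^2 M T^-2], RHS [L M T^-1] → incorrect ✗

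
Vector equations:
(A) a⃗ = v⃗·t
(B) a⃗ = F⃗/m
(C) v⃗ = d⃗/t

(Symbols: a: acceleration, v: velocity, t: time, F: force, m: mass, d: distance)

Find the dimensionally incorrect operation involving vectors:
(A) a⃗ = v⃗·t

(A) a⃗ = v⃗·t: LHS [L T^-2], RHS [L] ✗ — acceleration is velocity per time; should be v⃗/t
(B) a⃗ = F⃗/m: LHS [L T^-2], RHS [L T^-2] ✓ — force (vector) divided by mass (scalar)
(C) v⃗ = d⃗/t: LHS [L T^-1], RHS [L T^-1] ✓ — displacement (vector) divided by time (scalar)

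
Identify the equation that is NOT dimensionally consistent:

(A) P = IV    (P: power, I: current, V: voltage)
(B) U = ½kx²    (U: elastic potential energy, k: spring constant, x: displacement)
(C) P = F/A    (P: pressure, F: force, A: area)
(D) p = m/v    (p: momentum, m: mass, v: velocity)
(D) p = m/v

The equation (D) p = m/v is dimensionally incorrect.

LHS (p): [L M T^-1]
RHS (m/v): [L^-1 M T] ✗

The dimensions do not match. The other three equations balance.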